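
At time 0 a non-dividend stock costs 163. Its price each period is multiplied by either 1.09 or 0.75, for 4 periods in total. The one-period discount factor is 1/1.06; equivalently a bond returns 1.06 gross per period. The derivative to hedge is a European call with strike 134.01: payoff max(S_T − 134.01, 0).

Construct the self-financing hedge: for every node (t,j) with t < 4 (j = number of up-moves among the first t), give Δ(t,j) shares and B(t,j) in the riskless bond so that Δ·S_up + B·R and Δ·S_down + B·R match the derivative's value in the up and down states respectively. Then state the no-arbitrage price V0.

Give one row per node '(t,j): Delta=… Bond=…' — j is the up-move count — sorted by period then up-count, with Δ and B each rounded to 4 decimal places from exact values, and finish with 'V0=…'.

Under the risk-neutral measure, an up-move has probability p* = (R−d)/(u−d) = 0.9118 and values discount at R = 1.06.
At expiry t=4: V(4,0)=0.0000, V(4,1)=0.0000, V(4,2)=0.0000, V(4,3)=24.3073, V(4,4)=96.0778
  t=3,j=0: stock 68.7656 → up 74.9545 (V=0.0000), down 51.5742 (V=0.0000). Price 0.0000; hedge Δ=0.0000, bond B=0.0000.
  t=3,j=1: stock 99.9394 → up 108.9339 (V=0.0000), down 74.9545 (V=0.0000). Price 0.0000; hedge Δ=0.0000, bond B=0.0000.
  t=3,j=2: stock 145.2452 → up 158.3173 (V=24.3073), down 108.9339 (V=0.0000). Price 20.9081; hedge Δ=0.4922, bond B=-50.5840.
  t=3,j=3: stock 211.0897 → up 230.0878 (V=96.0778), down 158.3173 (V=24.3073). Price 84.6652; hedge Δ=1.0000, bond B=-126.4245.
  t=2,j=0: stock 91.6875 → up 99.9394 (V=0.0000), down 68.7656 (V=0.0000). Price 0.0000; hedge Δ=0.0000, bond B=0.0000.
  t=2,j=1: stock 133.2525 → up 145.2452 (V=20.9081), down 99.9394 (V=0.0000). Price 17.9842; hedge Δ=0.4615, bond B=-43.5101.
  t=2,j=2: stock 193.6603 → up 211.0897 (V=84.6652), down 145.2452 (V=20.9081). Price 74.5656; hedge Δ=0.9683, bond B=-112.9554.
  t=1,j=0: stock 122.2500 → up 133.2525 (V=17.9842), down 91.6875 (V=0.0000). Price 15.4692; hedge Δ=0.4327, bond B=-37.4254.
  t=1,j=1: stock 177.6700 → up 193.6603 (V=74.5656), down 133.2525 (V=17.9842). Price 65.6350; hedge Δ=0.9367, bond B=-100.7810.
  t=0,j=0: stock 163.0000 → up 177.6700 (V=65.6350), down 122.2500 (V=15.4692). Price 57.7440; hedge Δ=0.9052, bond B=-89.8027.
Self-financing check: at every node Δ·S+B equals the discounted successor values.

(0,0): Delta=0.9052 Bond=-89.8027
(1,0): Delta=0.4327 Bond=-37.4254
(1,1): Delta=0.9367 Bond=-100.7810
(2,0): Delta=0.0000 Bond=0.0000
(2,1): Delta=0.4615 Bond=-43.5101
(2,2): Delta=0.9683 Bond=-112.9554
(3,0): Delta=0.0000 Bond=0.0000
(3,1): Delta=0.0000 Bond=0.0000
(3,2): Delta=0.4922 Bond=-50.5840
(3,3): Delta=1.0000 Bond=-126.4245
V0=57.7440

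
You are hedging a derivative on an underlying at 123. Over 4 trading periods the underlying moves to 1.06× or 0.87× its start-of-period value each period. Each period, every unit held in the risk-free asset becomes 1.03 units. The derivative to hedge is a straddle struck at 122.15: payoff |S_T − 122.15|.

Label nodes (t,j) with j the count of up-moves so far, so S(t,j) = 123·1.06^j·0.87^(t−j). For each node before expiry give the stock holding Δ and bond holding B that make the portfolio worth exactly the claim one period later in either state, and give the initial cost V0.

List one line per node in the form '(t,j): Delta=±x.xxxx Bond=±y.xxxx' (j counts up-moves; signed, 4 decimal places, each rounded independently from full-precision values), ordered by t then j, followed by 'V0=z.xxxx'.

(0,0): Delta=0.4412 Bond=-35.5794
(1,0): Delta=-0.6515 Bond=80.2822
(1,1): Delta=0.6094 Bond=-58.5709
(2,0): Delta=-1.0000 Bond=115.1381
(2,1): Delta=-0.5978 Bond=76.6067
(2,2): Delta=0.7952 Bond=-86.0033
(3,0): Delta=-1.0000 Bond=118.5922
(3,1): Delta=-1.0000 Bond=118.5922
(3,2): Delta=-0.5359 Bond=71.4636
(3,3): Delta=1.0000 Bond=-118.5922
V0=18.6906

Under the risk-neutral measure, an up-move has probability p* = (R−d)/(u−d) = 0.8421 and values discount at R = 1.03.
Payoff layer (t=4): V(4,0)=51.6836, V(4,1)=36.2944, V(4,2)=17.5443, V(4,3)=5.3006, V(4,4)=33.1347
  t=3,j=0: stock 80.9959 → up 85.8556 (V=36.2944), down 70.4664 (V=51.6836). Price 37.5964; hedge Δ=-1.0000, bond B=118.5922.
  t=3,j=1: stock 98.6846 → up 104.6057 (V=17.5443), down 85.8556 (V=36.2944). Price 19.9076; hedge Δ=-1.0000, bond B=118.5922.
  t=3,j=2: stock 120.2364 → up 127.4506 (V=5.3006), down 104.6057 (V=17.5443). Price 7.0231; hedge Δ=-0.5359, bond B=71.4636.
  t=3,j=3: stock 146.4950 → up 155.2847 (V=33.1347), down 127.4506 (V=5.3006). Price 27.9027; hedge Δ=1.0000, bond B=-118.5922.
  t=2,j=0: stock 93.0987 → up 98.6846 (V=19.9076), down 80.9959 (V=37.5964). Price 22.0394; hedge Δ=-1.0000, bond B=115.1381.
  t=2,j=1: stock 113.4306 → up 120.2364 (V=7.0231), down 98.6846 (V=19.9076). Price 8.7937; hedge Δ=-0.5978, bond B=76.6067.
  t=2,j=2: stock 138.2028 → up 146.4950 (V=27.9027), down 120.2364 (V=7.0231). Price 23.8893; hedge Δ=0.7952, bond B=-86.0033.
  t=1,j=0: stock 107.0100 → up 113.4306 (V=8.7937), down 93.0987 (V=22.0394). Price 10.5681; hedge Δ=-0.6515, bond B=80.2822.
  t=1,j=1: stock 130.3800 → up 138.2028 (V=23.8893), down 113.4306 (V=8.7937). Price 20.8794; hedge Δ=0.6094, bond B=-58.5709.
  t=0,j=0: stock 123.0000 → up 130.3800 (V=20.8794), down 107.0100 (V=10.5681). Price 18.6906; hedge Δ=0.4412, bond B=-35.5794.
Self-financing check: at every node Δ·S+B equals the discounted successor values.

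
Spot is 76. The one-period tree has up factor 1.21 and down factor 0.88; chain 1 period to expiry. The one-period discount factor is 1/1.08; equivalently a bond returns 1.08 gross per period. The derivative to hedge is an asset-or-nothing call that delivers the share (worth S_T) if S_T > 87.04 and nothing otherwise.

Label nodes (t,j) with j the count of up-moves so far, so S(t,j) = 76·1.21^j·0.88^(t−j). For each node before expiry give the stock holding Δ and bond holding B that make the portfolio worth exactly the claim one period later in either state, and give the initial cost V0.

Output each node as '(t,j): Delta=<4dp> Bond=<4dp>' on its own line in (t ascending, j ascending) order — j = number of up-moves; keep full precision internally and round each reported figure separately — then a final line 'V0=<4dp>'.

Risk-neutral probability p* = (R−d)/(u−d) = (1.08−0.88)/(1.21−0.88) = 0.6061.
Terminal payoffs: V(1,0)=0.0000, V(1,1)=91.9600
  t=0,j=0: stock 76.0000 → up 91.9600 (V=91.9600), down 66.8800 (V=0.0000). Price 51.6049; hedge Δ=3.6667, bond B=-227.0617.
Root portfolio cost Δ·76+B reproduces V0=51.6049.

(0,0): Delta=3.6667 Bond=-227.0617
V0=51.6049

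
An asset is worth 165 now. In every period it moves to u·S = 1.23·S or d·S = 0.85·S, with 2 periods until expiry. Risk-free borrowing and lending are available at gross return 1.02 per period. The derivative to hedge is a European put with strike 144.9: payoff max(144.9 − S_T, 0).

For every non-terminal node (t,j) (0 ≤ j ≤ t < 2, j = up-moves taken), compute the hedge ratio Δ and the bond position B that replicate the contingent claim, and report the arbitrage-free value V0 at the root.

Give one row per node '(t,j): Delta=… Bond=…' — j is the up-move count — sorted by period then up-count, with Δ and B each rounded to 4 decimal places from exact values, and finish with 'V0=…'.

Since d<R<u, set p* = (R−d)/(u−d) = 0.4474; price each node as the discounted p*-expectation of its children.
Terminal values V(2,·): V(2,0)=25.6875, V(2,1)=0.0000, V(2,2)=0.0000
Node (1,0) S=140.2500: V=(p*·0.0000+(1−p*)·25.6875)/1.02=13.9174; Δ=(0.0000−25.6875)/(172.5075−119.2125)=-0.4820; B=V−Δ·S=81.5161
Node (1,1) S=202.9500: V=(p*·0.0000+(1−p*)·0.0000)/1.02=0.0000; Δ=(0.0000−0.0000)/(249.6285−172.5075)=0.0000; B=V−Δ·S=0.0000
Node (0,0) S=165.0000: V=(p*·0.0000+(1−p*)·13.9174)/1.02=7.5404; Δ=(0.0000−13.9174)/(202.9500−140.2500)=-0.2220; B=V−Δ·S=44.1650
Root portfolio cost Δ·165+B reproduces V0=7.5404.

(0,0): Delta=-0.2220 Bond=44.1650
(1,0): Delta=-0.4820 Bond=81.5161
(1,1): Delta=0.0000 Bond=0.0000
V0=7.5404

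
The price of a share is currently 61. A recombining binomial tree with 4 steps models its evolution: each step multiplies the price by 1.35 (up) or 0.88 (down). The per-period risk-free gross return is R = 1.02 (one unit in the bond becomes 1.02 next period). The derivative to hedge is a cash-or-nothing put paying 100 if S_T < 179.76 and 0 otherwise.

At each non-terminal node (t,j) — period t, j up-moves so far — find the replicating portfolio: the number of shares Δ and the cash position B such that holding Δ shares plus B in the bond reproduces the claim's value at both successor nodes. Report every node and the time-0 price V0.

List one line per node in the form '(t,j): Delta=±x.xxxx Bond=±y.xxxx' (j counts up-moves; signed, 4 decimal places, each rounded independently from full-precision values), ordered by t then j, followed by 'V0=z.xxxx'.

Under the risk-neutral measure, an up-move has probability p* = (R−d)/(u−d) = 0.2979 and values discount at R = 1.02.
Terminal payoffs: V(4,0)=100.0000, V(4,1)=100.0000, V(4,2)=100.0000, V(4,3)=100.0000, V(4,4)=0.0000
  t=3,j=0: stock 41.5698 → up 56.1192 (V=100.0000), down 36.5814 (V=100.0000). Price 98.0392; hedge Δ=0.0000, bond B=98.0392.
  t=3,j=1: stock 63.7718 → up 86.0920 (V=100.0000), down 56.1192 (V=100.0000). Price 98.0392; hedge Δ=0.0000, bond B=98.0392.
  t=3,j=2: stock 97.8318 → up 132.0729 (V=100.0000), down 86.0920 (V=100.0000). Price 98.0392; hedge Δ=0.0000, bond B=98.0392.
  t=3,j=3: stock 150.0829 → up 202.6119 (V=0.0000), down 132.0729 (V=100.0000). Price 68.8360; hedge Δ=-1.4177, bond B=281.6020.
  t=2,j=0: stock 47.2384 → up 63.7718 (V=98.0392), down 41.5698 (V=98.0392). Price 96.1169; hedge Δ=0.0000, bond B=96.1169.
  t=2,j=1: stock 72.4680 → up 97.8318 (V=98.0392), down 63.7718 (V=98.0392). Price 96.1169; hedge Δ=0.0000, bond B=96.1169.
  t=2,j=2: stock 111.1725 → up 150.0829 (V=68.8360), down 97.8318 (V=98.0392). Price 87.5886; hedge Δ=-0.5589, bond B=149.7230.
  t=1,j=0: stock 53.6800 → up 72.4680 (V=96.1169), down 47.2384 (V=96.1169). Price 94.2322; hedge Δ=0.0000, bond B=94.2322.
  t=1,j=1: stock 82.3500 → up 111.1725 (V=87.5886), down 72.4680 (V=96.1169). Price 91.7417; hedge Δ=-0.2203, bond B=109.8869.
  t=0,j=0: stock 61.0000 → up 82.3500 (V=91.7417), down 53.6800 (V=94.2322). Price 91.6572; hedge Δ=-0.0869, bond B=96.9562.
Self-financing check: at every node Δ·S+B equals the discounted successor values.

(0,0): Delta=-0.0869 Bond=96.9562
(1,0): Delta=0.0000 Bond=94.2322
(1,1): Delta=-0.2203 Bond=109.8869
(2,0): Delta=0.0000 Bond=96.1169
(2,1): Delta=0.0000 Bond=96.1169
(2,2): Delta=-0.5589 Bond=149.7230
(3,0): Delta=0.0000 Bond=98.0392
(3,1): Delta=0.0000 Bond=98.0392
(3,2): Delta=0.0000 Bond=98.0392
(3,3): Delta=-1.4177 Bond=281.6020
V0=91.6572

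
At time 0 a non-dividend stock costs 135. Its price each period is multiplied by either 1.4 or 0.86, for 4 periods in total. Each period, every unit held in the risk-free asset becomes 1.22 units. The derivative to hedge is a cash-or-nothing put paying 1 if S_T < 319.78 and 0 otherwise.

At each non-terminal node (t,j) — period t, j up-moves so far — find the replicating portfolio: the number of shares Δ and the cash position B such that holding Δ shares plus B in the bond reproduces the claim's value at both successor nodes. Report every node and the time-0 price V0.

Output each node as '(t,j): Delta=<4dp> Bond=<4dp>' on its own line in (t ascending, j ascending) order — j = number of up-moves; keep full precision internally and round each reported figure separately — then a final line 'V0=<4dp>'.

Since d<R<u, set p* = (R−d)/(u−d) = 0.6667; price each node as the discounted p*-expectation of its children.
At expiry t=4: V(4,0)=1.0000, V(4,1)=1.0000, V(4,2)=1.0000, V(4,3)=1.0000, V(4,4)=0.0000
  t=3,j=0: stock 85.8676 → up 120.2146 (V=1.0000), down 73.8461 (V=1.0000). Price 0.8197; hedge Δ=0.0000, bond B=0.8197.
  t=3,j=1: stock 139.7844 → up 195.6982 (V=1.0000), down 120.2146 (V=1.0000). Price 0.8197; hedge Δ=0.0000, bond B=0.8197.
  t=3,j=2: stock 227.5560 → up 318.5784 (V=1.0000), down 195.6982 (V=1.0000). Price 0.8197; hedge Δ=0.0000, bond B=0.8197.
  t=3,j=3: stock 370.4400 → up 518.6160 (V=0.0000), down 318.5784 (V=1.0000). Price 0.2732; hedge Δ=-0.0050, bond B=2.1251.
  t=2,j=0: stock 99.8460 → up 139.7844 (V=0.8197), down 85.8676 (V=0.8197). Price 0.6719; hedge Δ=0.0000, bond B=0.6719.
  t=2,j=1: stock 162.5400 → up 227.5560 (V=0.8197), down 139.7844 (V=0.8197). Price 0.6719; hedge Δ=0.0000, bond B=0.6719.
  t=2,j=2: stock 264.6000 → up 370.4400 (V=0.2732), down 227.5560 (V=0.8197). Price 0.3733; hedge Δ=-0.0038, bond B=1.3852.
  t=1,j=0: stock 116.1000 → up 162.5400 (V=0.6719), down 99.8460 (V=0.6719). Price 0.5507; hedge Δ=0.0000, bond B=0.5507.
  t=1,j=1: stock 189.0000 → up 264.6000 (V=0.3733), down 162.5400 (V=0.6719). Price 0.3875; hedge Δ=-0.0029, bond B=0.9405.
  t=0,j=0: stock 135.0000 → up 189.0000 (V=0.3875), down 116.1000 (V=0.5507). Price 0.3622; hedge Δ=-0.0022, bond B=0.6644.
Self-financing check: at every node Δ·S+B equals the discounted successor values.

(0,0): Delta=-0.0022 Bond=0.6644
(1,0): Delta=0.0000 Bond=0.5507
(1,1): Delta=-0.0029 Bond=0.9405
(2,0): Delta=0.0000 Bond=0.6719
(2,1): Delta=0.0000 Bond=0.6719
(2,2): Delta=-0.0038 Bond=1.3852
(3,0): Delta=0.0000 Bond=0.8197
(3,1): Delta=0.0000 Bond=0.8197
(3,2): Delta=0.0000 Bond=0.8197
(3,3): Delta=-0.0050 Bond=2.1251
V0=0.3622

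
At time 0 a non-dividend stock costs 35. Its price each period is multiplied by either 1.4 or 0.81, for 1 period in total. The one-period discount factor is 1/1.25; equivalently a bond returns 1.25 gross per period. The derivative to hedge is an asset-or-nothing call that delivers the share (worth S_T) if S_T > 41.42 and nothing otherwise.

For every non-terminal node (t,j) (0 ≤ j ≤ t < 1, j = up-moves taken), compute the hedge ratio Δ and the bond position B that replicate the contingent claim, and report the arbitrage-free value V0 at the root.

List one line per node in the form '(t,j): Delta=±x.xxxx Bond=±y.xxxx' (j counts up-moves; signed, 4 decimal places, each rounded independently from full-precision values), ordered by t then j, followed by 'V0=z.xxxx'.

(0,0): Delta=2.3729 Bond=-53.8169
V0=29.2339

Under the risk-neutral measure, an up-move has probability p* = (R−d)/(u−d) = 0.7458 and values discount at R = 1.25.
Terminal values V(1,·): V(1,0)=0.0000, V(1,1)=49.0000
  t=0,j=0: stock 35.0000 → up 49.0000 (V=49.0000), down 28.3500 (V=0.0000). Price 29.2339; hedge Δ=2.3729, bond B=-53.8169.
Check: Δ(0,0)·S0 + B(0,0) = 29.2339 = V0.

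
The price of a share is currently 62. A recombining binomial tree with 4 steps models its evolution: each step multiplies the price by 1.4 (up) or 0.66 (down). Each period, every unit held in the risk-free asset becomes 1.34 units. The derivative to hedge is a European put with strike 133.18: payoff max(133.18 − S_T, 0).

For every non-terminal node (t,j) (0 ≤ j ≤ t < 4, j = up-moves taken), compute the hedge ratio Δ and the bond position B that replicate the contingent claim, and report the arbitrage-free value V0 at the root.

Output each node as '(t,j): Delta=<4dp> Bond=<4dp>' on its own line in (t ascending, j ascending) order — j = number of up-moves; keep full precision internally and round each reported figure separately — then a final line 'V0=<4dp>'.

(0,0): Delta=-0.2620 Bond=18.7689
(1,0): Delta=-1.0000 Bond=55.3509
(1,1): Delta=-0.2313 Bond=22.4855
(2,0): Delta=-1.0000 Bond=74.1702
(2,1): Delta=-1.0000 Bond=74.1702
(2,2): Delta=-0.1993 Bond=26.2448
(3,0): Delta=-1.0000 Bond=99.3881
(3,1): Delta=-1.0000 Bond=99.3881
(3,2): Delta=-1.0000 Bond=99.3881
(3,3): Delta=-0.1660 Bond=29.5015
V0=2.5273

No-arbitrage ⇒ martingale measure with p* = (R−d)/(u−d) = 0.9189.
Terminal values V(4,·): V(4,0)=121.4157, V(4,1)=108.2253, V(4,2)=80.2459, V(4,3)=20.8955, V(4,4)=0.0000
  t=3,j=0: stock 17.8248 → up 24.9547 (V=108.2253), down 11.7643 (V=121.4157). Price 81.5633; hedge Δ=-1.0000, bond B=99.3881.
  t=3,j=1: stock 37.8101 → up 52.9341 (V=80.2459), down 24.9547 (V=108.2253). Price 61.5780; hedge Δ=-1.0000, bond B=99.3881.
  t=3,j=2: stock 80.2032 → up 112.2845 (V=20.8955), down 52.9341 (V=80.2459). Price 19.1849; hedge Δ=-1.0000, bond B=99.3881.
  t=3,j=3: stock 170.1280 → up 238.1792 (V=0.0000), down 112.2845 (V=20.8955). Price 1.2644; hedge Δ=-0.1660, bond B=29.5015.
  t=2,j=0: stock 27.0072 → up 37.8101 (V=61.5780), down 17.8248 (V=81.5633). Price 47.1630; hedge Δ=-1.0000, bond B=74.1702.
  t=2,j=1: stock 57.2880 → up 80.2032 (V=19.1849), down 37.8101 (V=61.5780). Price 16.8822; hedge Δ=-1.0000, bond B=74.1702.
  t=2,j=2: stock 121.5200 → up 170.1280 (V=1.2644), down 80.2032 (V=19.1849). Price 2.0279; hedge Δ=-0.1993, bond B=26.2448.
  t=1,j=0: stock 40.9200 → up 57.2880 (V=16.8822), down 27.0072 (V=47.1630). Price 14.4309; hedge Δ=-1.0000, bond B=55.3509.
  t=1,j=1: stock 86.8000 → up 121.5200 (V=2.0279), down 57.2880 (V=16.8822). Price 2.4122; hedge Δ=-0.2313, bond B=22.4855.
  t=0,j=0: stock 62.0000 → up 86.8000 (V=2.4122), down 40.9200 (V=14.4309). Price 2.5273; hedge Δ=-0.2620, bond B=18.7689.
Self-financing check: at every node Δ·S+B equals the discounted successor values.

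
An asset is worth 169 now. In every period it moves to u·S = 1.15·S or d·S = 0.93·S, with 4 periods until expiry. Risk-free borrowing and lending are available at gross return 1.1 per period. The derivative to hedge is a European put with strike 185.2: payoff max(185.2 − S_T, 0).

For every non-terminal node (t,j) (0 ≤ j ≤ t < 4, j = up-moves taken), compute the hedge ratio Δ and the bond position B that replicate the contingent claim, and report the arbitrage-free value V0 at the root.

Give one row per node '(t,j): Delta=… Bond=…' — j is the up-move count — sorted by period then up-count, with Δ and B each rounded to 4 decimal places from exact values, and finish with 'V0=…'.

No-arbitrage ⇒ martingale measure with p* = (R−d)/(u−d) = 0.7727.
At expiry t=4: V(4,0)=58.7792, V(4,1)=28.8732, V(4,2)=0.0000, V(4,3)=0.0000, V(4,4)=0.0000
  t=3,j=0: stock 135.9363 → up 156.3268 (V=28.8732), down 126.4208 (V=58.7792). Price 32.4273; hedge Δ=-1.0000, bond B=168.3636.
  t=3,j=1: stock 168.0933 → up 193.3073 (V=0.0000), down 156.3268 (V=28.8732). Price 5.9655; hedge Δ=-0.7808, bond B=137.2074.
  t=3,j=2: stock 207.8573 → up 239.0359 (V=0.0000), down 193.3073 (V=0.0000). Price 0.0000; hedge Δ=0.0000, bond B=0.0000.
  t=3,j=3: stock 257.0279 → up 295.5821 (V=0.0000), down 239.0359 (V=0.0000). Price 0.0000; hedge Δ=0.0000, bond B=0.0000.
  t=2,j=0: stock 146.1681 → up 168.0933 (V=5.9655), down 135.9363 (V=32.4273). Price 10.8905; hedge Δ=-0.8229, bond B=131.1713.
  t=2,j=1: stock 180.7455 → up 207.8573 (V=0.0000), down 168.0933 (V=5.9655). Price 1.2325; hedge Δ=-0.1500, bond B=28.3486.
  t=2,j=2: stock 223.5025 → up 257.0279 (V=0.0000), down 207.8573 (V=0.0000). Price 0.0000; hedge Δ=0.0000, bond B=0.0000.
  t=1,j=0: stock 157.1700 → up 180.7455 (V=1.2325), down 146.1681 (V=10.8905). Price 3.1159; hedge Δ=-0.2793, bond B=47.0158.
  t=1,j=1: stock 194.3500 → up 223.5025 (V=0.0000), down 180.7455 (V=1.2325). Price 0.2547; hedge Δ=-0.0288, bond B=5.8572.
  t=0,j=0: stock 169.0000 → up 194.3500 (V=0.2547), down 157.1700 (V=3.1159). Price 0.8227; hedge Δ=-0.0770, bond B=13.8285.
Each (Δ,B) replicates both successor values, so the strategy is self-financing and V0 is arbitrage-free.

(0,0): Delta=-0.0770 Bond=13.8285
(1,0): Delta=-0.2793 Bond=47.0158
(1,1): Delta=-0.0288 Bond=5.8572
(2,0): Delta=-0.8229 Bond=131.1713
(2,1): Delta=-0.1500 Bond=28.3486
(2,2): Delta=0.0000 Bond=0.0000
(3,0): Delta=-1.0000 Bond=168.3636
(3,1): Delta=-0.7808 Bond=137.2074
(3,2): Delta=0.0000 Bond=0.0000
(3,3): Delta=0.0000 Bond=0.0000
V0=0.8227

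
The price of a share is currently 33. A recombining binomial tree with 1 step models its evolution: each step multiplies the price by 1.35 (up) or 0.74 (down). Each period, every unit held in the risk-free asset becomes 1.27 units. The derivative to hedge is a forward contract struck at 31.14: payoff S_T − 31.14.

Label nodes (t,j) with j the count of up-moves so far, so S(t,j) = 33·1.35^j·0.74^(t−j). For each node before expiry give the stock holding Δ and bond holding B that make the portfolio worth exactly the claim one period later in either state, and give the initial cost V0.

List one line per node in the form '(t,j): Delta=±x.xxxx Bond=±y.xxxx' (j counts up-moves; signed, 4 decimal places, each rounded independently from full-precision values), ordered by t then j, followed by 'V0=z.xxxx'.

(0,0): Delta=1.0000 Bond=-24.5197
V0=8.4803

The replicating-portfolio and risk-neutral prices coincide; use p* = (1.27−0.74)/(1.35−0.74) = 0.8689 for the latter.
Terminal values V(1,·): V(1,0)=-6.7200, V(1,1)=13.4100
Node (0,0) S=33.0000: V=(p*·13.4100+(1−p*)·-6.7200)/1.27=8.4803; Δ=(13.4100−-6.7200)/(44.5500−24.4200)=1.0000; B=V−Δ·S=-24.5197
Check: Δ(0,0)·S0 + B(0,0) = 8.4803 = V0.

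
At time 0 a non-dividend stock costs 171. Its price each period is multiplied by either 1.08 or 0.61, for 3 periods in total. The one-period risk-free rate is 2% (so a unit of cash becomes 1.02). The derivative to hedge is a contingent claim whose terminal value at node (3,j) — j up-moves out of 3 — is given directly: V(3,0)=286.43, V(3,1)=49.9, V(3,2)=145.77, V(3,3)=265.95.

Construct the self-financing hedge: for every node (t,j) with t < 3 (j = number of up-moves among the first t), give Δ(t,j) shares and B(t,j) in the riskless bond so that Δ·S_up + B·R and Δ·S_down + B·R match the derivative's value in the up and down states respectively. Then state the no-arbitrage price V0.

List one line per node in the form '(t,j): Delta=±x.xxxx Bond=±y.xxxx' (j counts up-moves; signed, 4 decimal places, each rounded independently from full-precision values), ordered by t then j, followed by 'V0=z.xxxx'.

No-arbitrage ⇒ martingale measure with p* = (R−d)/(u−d) = 0.8723.
Terminal values V(3,·): V(3,0)=286.4300, V(3,1)=49.9000, V(3,2)=145.7700, V(3,3)=265.9500
Node (2,0) S=63.6291: V=(p*·49.9000+(1−p*)·286.4300)/1.02=78.5248; Δ=(49.9000−286.4300)/(68.7194−38.8138)=-7.9092; B=V−Δ·S=581.7801
Node (2,1) S=112.6548: V=(p*·145.7700+(1−p*)·49.9000)/1.02=130.9130; Δ=(145.7700−49.9000)/(121.6672−68.7194)=1.8107; B=V−Δ·S=-73.0657
Node (2,2) S=199.4544: V=(p*·265.9500+(1−p*)·145.7700)/1.02=245.6940; Δ=(265.9500−145.7700)/(215.4108−121.6672)=1.2820; B=V−Δ·S=-10.0081
Node (1,0) S=104.3100: V=(p*·130.9130+(1−p*)·78.5248)/1.02=121.7894; Δ=(130.9130−78.5248)/(112.6548−63.6291)=1.0686; B=V−Δ·S=10.3251
Node (1,1) S=184.6800: V=(p*·245.6940+(1−p*)·130.9130)/1.02=226.5109; Δ=(245.6940−130.9130)/(199.4544−112.6548)=1.3224; B=V−Δ·S=-17.7040
Node (0,0) S=171.0000: V=(p*·226.5109+(1−p*)·121.7894)/1.02=208.9629; Δ=(226.5109−121.7894)/(184.6800−104.3100)=1.3030; B=V−Δ·S=-13.8488
Check: Δ(0,0)·S0 + B(0,0) = 208.9629 = V0.

(0,0): Delta=1.3030 Bond=-13.8488
(1,0): Delta=1.0686 Bond=10.3251
(1,1): Delta=1.3224 Bond=-17.7040
(2,0): Delta=-7.9092 Bond=581.7801
(2,1): Delta=1.8107 Bond=-73.0657
(2,2): Delta=1.2820 Bond=-10.0081
V0=208.9629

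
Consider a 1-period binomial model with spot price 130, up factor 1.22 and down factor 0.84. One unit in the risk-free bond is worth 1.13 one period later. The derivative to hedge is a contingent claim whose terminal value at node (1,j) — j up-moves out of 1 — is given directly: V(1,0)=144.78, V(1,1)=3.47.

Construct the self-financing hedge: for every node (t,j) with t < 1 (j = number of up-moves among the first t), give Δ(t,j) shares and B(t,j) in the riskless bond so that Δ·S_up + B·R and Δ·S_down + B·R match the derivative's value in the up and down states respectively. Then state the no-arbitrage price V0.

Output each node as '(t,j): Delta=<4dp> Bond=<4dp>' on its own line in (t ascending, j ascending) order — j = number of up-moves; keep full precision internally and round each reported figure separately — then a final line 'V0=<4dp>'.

Under the risk-neutral measure, an up-move has probability p* = (R−d)/(u−d) = 0.7632 and values discount at R = 1.13.
Payoff layer (t=1): V(1,0)=144.7800, V(1,1)=3.4700
  t=0,j=0: stock 130.0000 → up 158.6000 (V=3.4700), down 109.2000 (V=144.7800). Price 32.6886; hedge Δ=-2.8605, bond B=404.5571.
The time-0 hedge costs 32.6886, which is the no-arbitrage price.

(0,0): Delta=-2.8605 Bond=404.5571
V0=32.6886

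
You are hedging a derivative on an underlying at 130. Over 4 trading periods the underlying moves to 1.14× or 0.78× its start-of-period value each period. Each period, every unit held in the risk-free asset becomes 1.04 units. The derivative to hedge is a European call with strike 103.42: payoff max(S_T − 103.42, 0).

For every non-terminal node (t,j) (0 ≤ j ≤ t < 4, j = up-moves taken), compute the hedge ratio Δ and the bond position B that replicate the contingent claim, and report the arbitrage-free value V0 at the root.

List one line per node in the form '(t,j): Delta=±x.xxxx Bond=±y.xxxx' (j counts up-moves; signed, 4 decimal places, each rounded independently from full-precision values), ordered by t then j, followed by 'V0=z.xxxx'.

Under the risk-neutral measure, an up-move has probability p* = (R−d)/(u−d) = 0.7222 and values discount at R = 1.04.
Terminal payoffs: V(4,0)=0.0000, V(4,1)=0.0000, V(4,2)=0.0000, V(4,3)=46.8086, V(4,4)=116.1448
Node (3,0) S=61.6918: V=(p*·0.0000+(1−p*)·0.0000)/1.04=0.0000; Δ=(0.0000−0.0000)/(70.3286−48.1196)=0.0000; B=V−Δ·S=0.0000
Node (3,1) S=90.1649: V=(p*·0.0000+(1−p*)·0.0000)/1.04=0.0000; Δ=(0.0000−0.0000)/(102.7880−70.3286)=0.0000; B=V−Δ·S=0.0000
Node (3,2) S=131.7794: V=(p*·46.8086+(1−p*)·0.0000)/1.04=32.5059; Δ=(46.8086−0.0000)/(150.2286−102.7880)=0.9867; B=V−Δ·S=-97.5178
Node (3,3) S=192.6007: V=(p*·116.1448+(1−p*)·46.8086)/1.04=93.1584; Δ=(116.1448−46.8086)/(219.5648−150.2286)=1.0000; B=V−Δ·S=-99.4423
Node (2,0) S=79.0920: V=(p*·0.0000+(1−p*)·0.0000)/1.04=0.0000; Δ=(0.0000−0.0000)/(90.1649−61.6918)=0.0000; B=V−Δ·S=0.0000
Node (2,1) S=115.5960: V=(p*·32.5059+(1−p*)·0.0000)/1.04=22.5736; Δ=(32.5059−0.0000)/(131.7794−90.1649)=0.7811; B=V−Δ·S=-67.7207
Node (2,2) S=168.9480: V=(p*·93.1584+(1−p*)·32.5059)/1.04=73.3755; Δ=(93.1584−32.5059)/(192.6007−131.7794)=0.9972; B=V−Δ·S=-95.1036
Node (1,0) S=101.4000: V=(p*·22.5736+(1−p*)·0.0000)/1.04=15.6761; Δ=(22.5736−0.0000)/(115.5960−79.0920)=0.6184; B=V−Δ·S=-47.0283
Node (1,1) S=148.2000: V=(p*·73.3755+(1−p*)·22.5736)/1.04=56.9845; Δ=(73.3755−22.5736)/(168.9480−115.5960)=0.9522; B=V−Δ·S=-84.1320
Node (0,0) S=130.0000: V=(p*·56.9845+(1−p*)·15.6761)/1.04=43.7595; Δ=(56.9845−15.6761)/(148.2000−101.4000)=0.8827; B=V−Δ·S=-70.9859
Root portfolio cost Δ·130+B reproduces V0=43.7595.

(0,0): Delta=0.8827 Bond=-70.9859
(1,0): Delta=0.6184 Bond=-47.0283
(1,1): Delta=0.9522 Bond=-84.1320
(2,0): Delta=0.0000 Bond=0.0000
(2,1): Delta=0.7811 Bond=-67.7207
(2,2): Delta=0.9972 Bond=-95.1036
(3,0): Delta=0.0000 Bond=0.0000
(3,1): Delta=0.0000 Bond=0.0000
(3,2): Delta=0.9867 Bond=-97.5178
(3,3): Delta=1.0000 Bond=-99.4423
V0=43.7595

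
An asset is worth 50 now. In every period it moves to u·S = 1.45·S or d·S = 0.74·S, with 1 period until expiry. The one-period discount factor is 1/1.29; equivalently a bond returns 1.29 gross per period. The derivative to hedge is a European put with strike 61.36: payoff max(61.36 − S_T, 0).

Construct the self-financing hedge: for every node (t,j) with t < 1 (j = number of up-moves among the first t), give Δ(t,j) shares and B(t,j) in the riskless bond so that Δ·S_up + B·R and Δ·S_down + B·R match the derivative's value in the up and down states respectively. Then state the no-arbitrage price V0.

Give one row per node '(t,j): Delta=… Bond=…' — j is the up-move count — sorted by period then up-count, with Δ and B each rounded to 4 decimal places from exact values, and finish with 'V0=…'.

(0,0): Delta=-0.6862 Bond=38.5653
V0=4.2555

Under the risk-neutral measure, an up-move has probability p* = (R−d)/(u−d) = 0.7746 and values discount at R = 1.29.
Terminal payoffs: V(1,0)=24.3600, V(1,1)=0.0000
Node (0,0) S=50.0000: V=(p*·0.0000+(1−p*)·24.3600)/1.29=4.2555; Δ=(0.0000−24.3600)/(72.5000−37.0000)=-0.6862; B=V−Δ·S=38.5653
Root portfolio cost Δ·50+B reproduces V0=4.2555.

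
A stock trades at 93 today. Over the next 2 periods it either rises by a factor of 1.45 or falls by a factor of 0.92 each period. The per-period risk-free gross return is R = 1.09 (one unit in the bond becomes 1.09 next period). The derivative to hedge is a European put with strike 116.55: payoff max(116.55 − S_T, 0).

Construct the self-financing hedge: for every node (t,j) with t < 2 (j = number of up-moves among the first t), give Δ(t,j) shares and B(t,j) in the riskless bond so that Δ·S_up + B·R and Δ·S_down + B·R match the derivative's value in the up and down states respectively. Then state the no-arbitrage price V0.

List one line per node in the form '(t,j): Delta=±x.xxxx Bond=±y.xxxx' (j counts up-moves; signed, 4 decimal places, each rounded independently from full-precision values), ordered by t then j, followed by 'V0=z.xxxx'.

The replicating-portfolio and risk-neutral prices coincide; use p* = (1.09−0.92)/(1.45−0.92) = 0.3208 for the latter.
Payoff layer (t=2): V(2,0)=37.8348, V(2,1)=0.0000, V(2,2)=0.0000
  t=1,j=0: stock 85.5600 → up 124.0620 (V=0.0000), down 78.7152 (V=37.8348). Price 23.5772; hedge Δ=-0.8343, bond B=94.9636.
  t=1,j=1: stock 134.8500 → up 195.5325 (V=0.0000), down 124.0620 (V=0.0000). Price 0.0000; hedge Δ=0.0000, bond B=0.0000.
  t=0,j=0: stock 93.0000 → up 134.8500 (V=0.0000), down 85.5600 (V=23.5772). Price 14.6924; hedge Δ=-0.4783, bond B=59.1776.
Each (Δ,B) replicates both successor values, so the strategy is self-financing and V0 is arbitrage-free.

(0,0): Delta=-0.4783 Bond=59.1776
(1,0): Delta=-0.8343 Bond=94.9636
(1,1): Delta=0.0000 Bond=0.0000
V0=14.6924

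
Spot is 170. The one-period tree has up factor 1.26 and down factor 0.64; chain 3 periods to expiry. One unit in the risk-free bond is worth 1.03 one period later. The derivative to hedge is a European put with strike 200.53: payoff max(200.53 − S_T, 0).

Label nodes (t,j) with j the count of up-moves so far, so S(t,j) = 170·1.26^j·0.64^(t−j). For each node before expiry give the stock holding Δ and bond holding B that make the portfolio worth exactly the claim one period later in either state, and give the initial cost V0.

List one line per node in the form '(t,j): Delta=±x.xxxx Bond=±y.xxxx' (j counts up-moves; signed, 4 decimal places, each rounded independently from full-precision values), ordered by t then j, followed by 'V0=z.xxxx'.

(0,0): Delta=-0.5062 Bond=131.3576
(1,0): Delta=-1.0000 Bond=189.0188
(1,1): Delta=-0.3583 Bond=103.6171
(2,0): Delta=-1.0000 Bond=194.6893
(2,1): Delta=-1.0000 Bond=194.6893
(2,2): Delta=-0.1661 Bond=54.8495
V0=45.2958

No-arbitrage ⇒ martingale measure with p* = (R−d)/(u−d) = 0.6290.
Payoff layer (t=3): V(3,0)=155.9655, V(3,1)=112.7937, V(3,2)=27.7991, V(3,3)=0.0000
(2,0): S=69.6320. Δ = (V_up−V_dn)/(S_up−S_dn) = (112.7937−155.9655)/(87.7363−44.5645) = -1.0000. V = [p*·112.7937 + (1−p*)·155.9655]/1.03 = 125.0573. B = V − Δ·S = 194.6893.
(2,1): S=137.0880. Δ = (V_up−V_dn)/(S_up−S_dn) = (27.7991−112.7937)/(172.7309−87.7363) = -1.0000. V = [p*·27.7991 + (1−p*)·112.7937]/1.03 = 57.6013. B = V − Δ·S = 194.6893.
(2,2): S=269.8920. Δ = (V_up−V_dn)/(S_up−S_dn) = (0.0000−27.7991)/(340.0639−172.7309) = -0.1661. V = [p*·0.0000 + (1−p*)·27.7991]/1.03 = 10.0122. B = V − Δ·S = 54.8495.
(1,0): S=108.8000. Δ = (V_up−V_dn)/(S_up−S_dn) = (57.6013−125.0573)/(137.0880−69.6320) = -1.0000. V = [p*·57.6013 + (1−p*)·125.0573]/1.03 = 80.2188. B = V − Δ·S = 189.0188.
(1,1): S=214.2000. Δ = (V_up−V_dn)/(S_up−S_dn) = (10.0122−57.6013)/(269.8920−137.0880) = -0.3583. V = [p*·10.0122 + (1−p*)·57.6013]/1.03 = 26.8604. B = V − Δ·S = 103.6171.
(0,0): S=170.0000. Δ = (V_up−V_dn)/(S_up−S_dn) = (26.8604−80.2188)/(214.2000−108.8000) = -0.5062. V = [p*·26.8604 + (1−p*)·80.2188]/1.03 = 45.2958. B = V − Δ·S = 131.3576.
Each (Δ,B) replicates both successor values, so the strategy is self-financing and V0 is arbitrage-free.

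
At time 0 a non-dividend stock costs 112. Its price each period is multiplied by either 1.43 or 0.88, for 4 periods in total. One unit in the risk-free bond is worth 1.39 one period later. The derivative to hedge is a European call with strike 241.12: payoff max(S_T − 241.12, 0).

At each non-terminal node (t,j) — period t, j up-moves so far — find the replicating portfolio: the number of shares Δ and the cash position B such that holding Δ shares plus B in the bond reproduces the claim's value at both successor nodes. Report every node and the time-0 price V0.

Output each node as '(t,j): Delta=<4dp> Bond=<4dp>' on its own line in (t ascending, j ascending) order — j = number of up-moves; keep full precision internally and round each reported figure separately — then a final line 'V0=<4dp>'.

The replicating-portfolio and risk-neutral prices coincide; use p* = (1.39−0.88)/(1.43−0.88) = 0.9273 for the latter.
Terminal payoffs: V(4,0)=0.0000, V(4,1)=0.0000, V(4,2)=0.0000, V(4,3)=47.0898, V(4,4)=227.2210
(3,0): S=76.3249. Δ = (V_up−V_dn)/(S_up−S_dn) = (0.0000−0.0000)/(109.1446−67.1659) = 0.0000. V = [p*·0.0000 + (1−p*)·0.0000]/1.39 = 0.0000. B = V − Δ·S = 0.0000.
(3,1): S=124.0279. Δ = (V_up−V_dn)/(S_up−S_dn) = (0.0000−0.0000)/(177.3599−109.1446) = 0.0000. V = [p*·0.0000 + (1−p*)·0.0000]/1.39 = 0.0000. B = V − Δ·S = 0.0000.
(3,2): S=201.5453. Δ = (V_up−V_dn)/(S_up−S_dn) = (47.0898−0.0000)/(288.2098−177.3599) = 0.4248. V = [p*·47.0898 + (1−p*)·0.0000]/1.39 = 31.4138. B = V − Δ·S = -54.2041.
(3,3): S=327.5112. Δ = (V_up−V_dn)/(S_up−S_dn) = (227.2210−47.0898)/(468.3410−288.2098) = 1.0000. V = [p*·227.2210 + (1−p*)·47.0898]/1.39 = 154.0436. B = V − Δ·S = -173.4676.
(2,0): S=86.7328. Δ = (V_up−V_dn)/(S_up−S_dn) = (0.0000−0.0000)/(124.0279−76.3249) = 0.0000. V = [p*·0.0000 + (1−p*)·0.0000]/1.39 = 0.0000. B = V − Δ·S = 0.0000.
(2,1): S=140.9408. Δ = (V_up−V_dn)/(S_up−S_dn) = (31.4138−0.0000)/(201.5453−124.0279) = 0.4052. V = [p*·31.4138 + (1−p*)·0.0000]/1.39 = 20.9562. B = V − Δ·S = -36.1597.
(2,2): S=229.0288. Δ = (V_up−V_dn)/(S_up−S_dn) = (154.0436−31.4138)/(327.5112−201.5453) = 0.9735. V = [p*·154.0436 + (1−p*)·31.4138]/1.39 = 104.4065. B = V − Δ·S = -118.5568.
(1,0): S=98.5600. Δ = (V_up−V_dn)/(S_up−S_dn) = (20.9562−0.0000)/(140.9408−86.7328) = 0.3866. V = [p*·20.9562 + (1−p*)·0.0000]/1.39 = 13.9799. B = V − Δ·S = -24.1222.
(1,1): S=160.1600. Δ = (V_up−V_dn)/(S_up−S_dn) = (104.4065−20.9562)/(229.0288−140.9408) = 0.9474. V = [p*·104.4065 + (1−p*)·20.9562]/1.39 = 70.7463. B = V − Δ·S = -80.9815.
(0,0): S=112.0000. Δ = (V_up−V_dn)/(S_up−S_dn) = (70.7463−13.9799)/(160.1600−98.5600) = 0.9215. V = [p*·70.7463 + (1−p*)·13.9799]/1.39 = 47.9265. B = V − Δ·S = -55.2851.
Check: Δ(0,0)·S0 + B(0,0) = 47.9265 = V0.

(0,0): Delta=0.9215 Bond=-55.2851
(1,0): Delta=0.3866 Bond=-24.1222
(1,1): Delta=0.9474 Bond=-80.9815
(2,0): Delta=0.0000 Bond=0.0000
(2,1): Delta=0.4052 Bond=-36.1597
(2,2): Delta=0.9735 Bond=-118.5568
(3,0): Delta=0.0000 Bond=0.0000
(3,1): Delta=0.0000 Bond=0.0000
(3,2): Delta=0.4248 Bond=-54.2041
(3,3): Delta=1.0000 Bond=-173.4676
V0=47.9265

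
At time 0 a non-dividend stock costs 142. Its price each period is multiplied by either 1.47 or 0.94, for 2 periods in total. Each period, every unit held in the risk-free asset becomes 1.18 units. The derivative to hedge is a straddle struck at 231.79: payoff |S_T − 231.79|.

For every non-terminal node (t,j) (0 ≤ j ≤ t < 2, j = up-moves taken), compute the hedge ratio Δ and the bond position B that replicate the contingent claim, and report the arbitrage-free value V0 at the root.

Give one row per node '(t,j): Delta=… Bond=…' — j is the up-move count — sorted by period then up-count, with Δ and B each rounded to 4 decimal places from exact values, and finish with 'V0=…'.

(0,0): Delta=-0.2346 Bond=79.8817
(1,0): Delta=-1.0000 Bond=196.4322
(1,1): Delta=0.3569 Bond=-29.1973
V0=46.5751

Under the risk-neutral measure, an up-move has probability p* = (R−d)/(u−d) = 0.4528 and values discount at R = 1.18.
Payoff layer (t=2): V(2,0)=106.3188, V(2,1)=35.5744, V(2,2)=75.0578
Node (1,0) S=133.4800: V=(p*·35.5744+(1−p*)·106.3188)/1.18=62.9522; Δ=(35.5744−106.3188)/(196.2156−125.4712)=-1.0000; B=V−Δ·S=196.4322
Node (1,1) S=208.7400: V=(p*·75.0578+(1−p*)·35.5744)/1.18=45.2997; Δ=(75.0578−35.5744)/(306.8478−196.2156)=0.3569; B=V−Δ·S=-29.1973
Node (0,0) S=142.0000: V=(p*·45.2997+(1−p*)·62.9522)/1.18=46.5751; Δ=(45.2997−62.9522)/(208.7400−133.4800)=-0.2346; B=V−Δ·S=79.8817
Check: Δ(0,0)·S0 + B(0,0) = 46.5751 = V0.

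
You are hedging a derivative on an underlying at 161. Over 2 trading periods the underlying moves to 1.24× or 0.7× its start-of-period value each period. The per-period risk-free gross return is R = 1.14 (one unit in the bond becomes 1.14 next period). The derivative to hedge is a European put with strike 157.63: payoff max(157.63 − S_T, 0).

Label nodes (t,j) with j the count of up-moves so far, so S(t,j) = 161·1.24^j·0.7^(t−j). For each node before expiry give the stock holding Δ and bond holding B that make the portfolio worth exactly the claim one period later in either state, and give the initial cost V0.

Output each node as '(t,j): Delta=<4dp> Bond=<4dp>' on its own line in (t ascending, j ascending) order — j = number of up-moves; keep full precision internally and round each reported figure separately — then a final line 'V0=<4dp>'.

No-arbitrage ⇒ martingale measure with p* = (R−d)/(u−d) = 0.8148.
At expiry t=2: V(2,0)=78.7400, V(2,1)=17.8820, V(2,2)=0.0000
(1,0): S=112.7000. Δ = (V_up−V_dn)/(S_up−S_dn) = (17.8820−78.7400)/(139.7480−78.8900) = -1.0000. V = [p*·17.8820 + (1−p*)·78.7400]/1.14 = 25.5719. B = V − Δ·S = 138.2719.
(1,1): S=199.6400. Δ = (V_up−V_dn)/(S_up−S_dn) = (0.0000−17.8820)/(247.5536−139.7480) = -0.1659. V = [p*·0.0000 + (1−p*)·17.8820]/1.14 = 2.9048. B = V − Δ·S = 36.0196.
(0,0): S=161.0000. Δ = (V_up−V_dn)/(S_up−S_dn) = (2.9048−25.5719)/(199.6400−112.7000) = -0.2607. V = [p*·2.9048 + (1−p*)·25.5719]/1.14 = 6.2302. B = V − Δ·S = 48.2063.
Check: Δ(0,0)·S0 + B(0,0) = 6.2302 = V0.

(0,0): Delta=-0.2607 Bond=48.2063
(1,0): Delta=-1.0000 Bond=138.2719
(1,1): Delta=-0.1659 Bond=36.0196
V0=6.2302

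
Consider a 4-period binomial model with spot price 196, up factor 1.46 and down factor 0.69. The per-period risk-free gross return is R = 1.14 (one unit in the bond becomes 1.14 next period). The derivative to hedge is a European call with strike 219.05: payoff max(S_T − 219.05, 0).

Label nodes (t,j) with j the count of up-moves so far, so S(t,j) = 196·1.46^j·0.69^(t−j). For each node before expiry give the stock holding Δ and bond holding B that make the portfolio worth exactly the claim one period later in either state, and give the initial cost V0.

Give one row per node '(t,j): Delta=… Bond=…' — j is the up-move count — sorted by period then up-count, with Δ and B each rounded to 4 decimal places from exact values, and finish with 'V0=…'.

Since d<R<u, set p* = (R−d)/(u−d) = 0.5844; price each node as the discounted p*-expectation of its children.
At expiry t=4: V(4,0)=0.0000, V(4,1)=0.0000, V(4,2)=0.0000, V(4,3)=201.8353, V(4,4)=671.5188
  t=3,j=0: stock 64.3878 → up 94.0061 (V=0.0000), down 44.4276 (V=0.0000). Price 0.0000; hedge Δ=0.0000, bond B=0.0000.
  t=3,j=1: stock 136.2408 → up 198.9115 (V=0.0000), down 94.0061 (V=0.0000). Price 0.0000; hedge Δ=0.0000, bond B=0.0000.
  t=3,j=2: stock 288.2776 → up 420.8853 (V=201.8353), down 198.9115 (V=0.0000). Price 103.4699; hedge Δ=0.9093, bond B=-158.6538.
  t=3,j=3: stock 609.9787 → up 890.5688 (V=671.5188), down 420.8853 (V=201.8353). Price 417.8295; hedge Δ=1.0000, bond B=-192.1491.
  t=2,j=0: stock 93.3156 → up 136.2408 (V=0.0000), down 64.3878 (V=0.0000). Price 0.0000; hedge Δ=0.0000, bond B=0.0000.
  t=2,j=1: stock 197.4504 → up 288.2776 (V=103.4699), down 136.2408 (V=0.0000). Price 53.0433; hedge Δ=0.6806, bond B=-81.3331.
  t=2,j=2: stock 417.7936 → up 609.9787 (V=417.8295), down 288.2776 (V=103.4699). Price 251.9180; hedge Δ=0.9772, bond B=-156.3412.
  t=1,j=0: stock 135.2400 → up 197.4504 (V=53.0433), down 93.3156 (V=0.0000). Price 27.1924; hedge Δ=0.5094, bond B=-41.6950.
  t=1,j=1: stock 286.1600 → up 417.7936 (V=251.9180), down 197.4504 (V=53.0433). Price 148.4814; hedge Δ=0.9026, bond B=-109.7974.
  t=0,j=0: stock 196.0000 → up 286.1600 (V=148.4814), down 135.2400 (V=27.1924). Price 86.0312; hedge Δ=0.8037, bond B=-71.4869.
Check: Δ(0,0)·S0 + B(0,0) = 86.0312 = V0.

(0,0): Delta=0.8037 Bond=-71.4869
(1,0): Delta=0.5094 Bond=-41.6950
(1,1): Delta=0.9026 Bond=-109.7974
(2,0): Delta=0.0000 Bond=0.0000
(2,1): Delta=0.6806 Bond=-81.3331
(2,2): Delta=0.9772 Bond=-156.3412
(3,0): Delta=0.0000 Bond=0.0000
(3,1): Delta=0.0000 Bond=0.0000
(3,2): Delta=0.9093 Bond=-158.6538
(3,3): Delta=1.0000 Bond=-192.1491
V0=86.0312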